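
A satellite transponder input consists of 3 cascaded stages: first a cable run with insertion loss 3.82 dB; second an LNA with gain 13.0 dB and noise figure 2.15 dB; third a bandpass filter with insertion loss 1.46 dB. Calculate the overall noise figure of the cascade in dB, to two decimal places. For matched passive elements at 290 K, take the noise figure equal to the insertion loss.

6.02 dB

Convert to linear (a loss of L dB is a gain of −L dB): F_i = 10^(NF_i/10), G_i = 10^(G_i,dB/10)
  Stage 1: F_1 = 10^(3.82/10) = 2.410, G_1 = 10^(−3.82/10) = 0.4150
  Stage 2: F_2 = 10^(2.15/10) = 1.641, G_2 = 10^(13.0/10) = 19.95
  Stage 3: F_3 = 10^(1.46/10) = 1.400, G_3 = 10^(−1.46/10) = 0.7145
Friis cascade:
  F = 2.410 + (1.641 − 1)/0.4150 + (1.400 − 1)/8.279 = 4.002
NF = 10 log₁₀(4.002) = 6.02 dB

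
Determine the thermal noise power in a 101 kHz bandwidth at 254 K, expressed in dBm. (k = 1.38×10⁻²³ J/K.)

P_n = kTB = 1.38×10⁻²³ × 254 × 1.01×10⁵ = 3.54×10⁻¹⁶ W
In dBm: 10 log₁₀(3.54×10⁻¹⁶ / 10⁻³) = −124.5 dBm

−124.5 dBm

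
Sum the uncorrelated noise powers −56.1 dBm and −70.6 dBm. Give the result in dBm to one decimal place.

Convert to linear, add, convert back:
P₁ = 2.45×10⁻⁹ W, P₂ = 8.71×10⁻¹¹ W
P_tot = 2.54×10⁻⁹ W → 10 log₁₀(P_tot / 10⁻³) = −55.9 dBm

−55.9 dBm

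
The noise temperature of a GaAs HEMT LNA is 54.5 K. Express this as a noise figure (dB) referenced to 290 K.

F = 1 + T_e/T₀ = 1 + 54.5/290 = 1.18793
NF = 10 log₁₀(1.18793) = 0.748 dB

0.748 dB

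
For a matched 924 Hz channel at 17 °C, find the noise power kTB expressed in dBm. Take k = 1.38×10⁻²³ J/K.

−144.3 dBm

T = 17 °C + 273.15 = 290.15 K
P_n = kTB = 1.38×10⁻²³ × 290.15 × 9.24×10² = 3.70×10⁻¹⁸ W
In dBm: 10 log₁₀(3.70×10⁻¹⁸ / 10⁻³) = −144.3 dBm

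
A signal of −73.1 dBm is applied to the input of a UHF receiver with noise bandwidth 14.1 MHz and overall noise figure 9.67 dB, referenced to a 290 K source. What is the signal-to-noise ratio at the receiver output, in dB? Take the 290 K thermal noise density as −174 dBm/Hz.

19.7 dB

Noise floor: N = −174 + 10 log₁₀(B) + NF
10 log₁₀(1.41×10⁷) = 71.49 dB
N = −174 + 71.49 + 9.67 = −92.84 dBm
SNR = P_sig − N = −73.1 − (−92.84) = 19.74 dB → 19.7 dB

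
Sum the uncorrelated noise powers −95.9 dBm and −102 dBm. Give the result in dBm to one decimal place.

−94.9 dBm

Convert to linear, add, convert back:
P₁ = 2.57×10⁻¹³ W, P₂ = 6.31×10⁻¹⁴ W
P_tot = 3.20×10⁻¹³ W → 10 log₁₀(P_tot / 10⁻³) = −94.9 dBm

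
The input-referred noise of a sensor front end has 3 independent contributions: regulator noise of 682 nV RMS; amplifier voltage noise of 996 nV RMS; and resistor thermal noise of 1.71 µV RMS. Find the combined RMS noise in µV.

Uncorrelated sources add in power (mean-square): V_tot = √(ΣV_i²)
V_tot = √[(6.82×10⁻⁷)² + (9.96×10⁻⁷)² + (1.71×10⁻⁶)²] = 2.09×10⁻⁶ V = 2.09 µV

2.09 µV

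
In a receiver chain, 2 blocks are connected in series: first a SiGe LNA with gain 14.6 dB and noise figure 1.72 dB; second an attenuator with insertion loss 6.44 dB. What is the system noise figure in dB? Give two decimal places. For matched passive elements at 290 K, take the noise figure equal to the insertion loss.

2.05 dB

Convert to linear (a loss of L dB is a gain of −L dB): F_i = 10^(NF_i/10), G_i = 10^(G_i,dB/10)
  Stage 1: F_1 = 10^(1.72/10) = 1.486, G_1 = 10^(14.6/10) = 28.84
  Stage 2: F_2 = 10^(6.44/10) = 4.406, G_2 = 10^(−6.44/10) = 0.2270
Friis cascade:
  F = 1.486 + (4.406 − 1)/28.84 = 1.604
NF = 10 log₁₀(1.604) = 2.05 dB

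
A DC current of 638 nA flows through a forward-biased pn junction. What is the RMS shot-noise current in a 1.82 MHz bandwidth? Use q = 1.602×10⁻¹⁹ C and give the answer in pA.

I_n = √(2qI·B)
2qI·B = 2 × 1.602×10⁻¹⁹ × 6.38×10⁻⁷ × 1.82×10⁶ = 3.72×10⁻¹⁹ A²
I_n = √(3.72×10⁻¹⁹) = 6.10×10⁻¹⁰ A = 610 pA

610 pA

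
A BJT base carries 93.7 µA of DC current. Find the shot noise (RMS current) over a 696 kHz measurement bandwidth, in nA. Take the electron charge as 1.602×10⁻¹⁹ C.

4.57 nA

I_n = √(2qI·B)
2qI·B = 2 × 1.602×10⁻¹⁹ × 9.37×10⁻⁵ × 6.96×10⁵ = 2.09×10⁻¹⁷ A²
I_n = √(2.09×10⁻¹⁷) = 4.57×10⁻⁹ A = 4.57 nA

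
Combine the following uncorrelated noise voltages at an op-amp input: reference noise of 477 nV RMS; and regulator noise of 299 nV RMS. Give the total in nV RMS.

563 nV

Uncorrelated sources add in power (mean-square): V_tot = √(ΣV_i²)
V_tot = √[(4.77×10⁻⁷)² + (2.99×10⁻⁷)²] = 5.63×10⁻⁷ V = 563 nV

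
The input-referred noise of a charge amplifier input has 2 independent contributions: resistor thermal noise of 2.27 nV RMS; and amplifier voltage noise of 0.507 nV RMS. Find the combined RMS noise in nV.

Uncorrelated sources add in power (mean-square): V_tot = √(ΣV_i²)
V_tot = √[(2.27×10⁻⁹)² + (5.07×10⁻¹⁰)²] = 2.33×10⁻⁹ V = 2.33 nV

2.33 nV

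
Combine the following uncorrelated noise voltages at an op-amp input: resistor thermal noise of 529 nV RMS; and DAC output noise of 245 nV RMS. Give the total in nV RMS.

Uncorrelated sources add in power (mean-square): V_tot = √(ΣV_i²)
V_tot = √[(5.29×10⁻⁷)² + (2.45×10⁻⁷)²] = 5.83×10⁻⁷ V = 583 nV

583 nV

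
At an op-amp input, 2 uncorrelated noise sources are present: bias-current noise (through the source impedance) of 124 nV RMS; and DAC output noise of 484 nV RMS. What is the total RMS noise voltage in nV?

500 nV

Uncorrelated sources add in power (mean-square): V_tot = √(ΣV_i²)
V_tot = √[(1.24×10⁻⁷)² + (4.84×10⁻⁷)²] = 5.00×10⁻⁷ V = 500 nV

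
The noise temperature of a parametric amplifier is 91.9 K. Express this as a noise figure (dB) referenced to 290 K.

1.20 dB

F = 1 + T_e/T₀ = 1 + 91.9/290 = 1.3169
NF = 10 log₁₀(1.3169) = 1.20 dB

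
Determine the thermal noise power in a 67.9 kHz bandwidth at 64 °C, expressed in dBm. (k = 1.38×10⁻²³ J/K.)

T = 64 °C + 273.15 = 337.15 K
P_n = kTB = 1.38×10⁻²³ × 337.15 × 6.79×10⁴ = 3.16×10⁻¹⁶ W
In dBm: 10 log₁₀(3.16×10⁻¹⁶ / 10⁻³) = −125.0 dBm

−125.0 dBm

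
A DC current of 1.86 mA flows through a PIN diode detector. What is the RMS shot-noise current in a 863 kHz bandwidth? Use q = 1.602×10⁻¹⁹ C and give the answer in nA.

I_n = √(2qI·B)
2qI·B = 2 × 1.602×10⁻¹⁹ × 1.86×10⁻³ × 8.63×10⁵ = 5.14×10⁻¹⁶ A²
I_n = √(5.14×10⁻¹⁶) = 2.27×10⁻⁸ A = 22.7 nA

22.7 nA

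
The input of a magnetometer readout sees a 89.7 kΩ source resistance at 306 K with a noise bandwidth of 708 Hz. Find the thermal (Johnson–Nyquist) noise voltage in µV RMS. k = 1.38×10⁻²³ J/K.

1.04 µV

V_n = √(4kTRB)
4kTRB = 4 × 1.38×10⁻²³ × 306 × 8.97×10⁴ × 7.08×10² = 1.07×10⁻¹² V²
V_n = √(1.07×10⁻¹²) = 1.04×10⁻⁶ V = 1.04 µV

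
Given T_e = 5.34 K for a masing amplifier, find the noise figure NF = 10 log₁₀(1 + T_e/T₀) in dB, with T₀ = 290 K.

0.079 dB

F = 1 + T_e/T₀ = 1 + 5.34/290 = 1.01841
NF = 10 log₁₀(1.01841) = 0.079 dB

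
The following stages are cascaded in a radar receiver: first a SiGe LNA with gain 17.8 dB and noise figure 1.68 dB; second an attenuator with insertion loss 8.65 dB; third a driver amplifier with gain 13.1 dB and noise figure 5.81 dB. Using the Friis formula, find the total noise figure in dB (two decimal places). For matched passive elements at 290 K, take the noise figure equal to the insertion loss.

Convert to linear (a loss of L dB is a gain of −L dB): F_i = 10^(NF_i/10), G_i = 10^(G_i,dB/10)
  Stage 1: F_1 = 10^(1.68/10) = 1.472, G_1 = 10^(17.8/10) = 60.26
  Stage 2: F_2 = 10^(8.65/10) = 7.328, G_2 = 10^(−8.65/10) = 0.1365
  Stage 3: F_3 = 10^(5.81/10) = 3.811, G_3 = 10^(13.1/10) = 20.42
Friis cascade:
  F = 1.472 + (7.328 − 1)/60.26 + (3.811 − 1)/8.222 = 1.919
NF = 10 log₁₀(1.919) = 2.83 dB

2.83 dB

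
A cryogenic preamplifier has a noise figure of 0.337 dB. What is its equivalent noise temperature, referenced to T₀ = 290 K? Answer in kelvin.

23.4 K

F = 10^(0.337/10) = 1.08069
T_e = (F − 1)·T₀ = (1.08069 − 1) × 290 = 23.4 K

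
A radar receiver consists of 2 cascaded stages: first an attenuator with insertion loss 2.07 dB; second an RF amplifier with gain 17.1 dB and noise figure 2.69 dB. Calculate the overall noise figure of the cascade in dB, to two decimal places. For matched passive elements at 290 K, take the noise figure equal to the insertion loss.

4.76 dB

Convert to linear (a loss of L dB is a gain of −L dB): F_i = 10^(NF_i/10), G_i = 10^(G_i,dB/10)
  Stage 1: F_1 = 10^(2.07/10) = 1.611, G_1 = 10^(−2.07/10) = 0.6209
  Stage 2: F_2 = 10^(2.69/10) = 1.858, G_2 = 10^(17.1/10) = 51.29
Friis cascade:
  F = 1.611 + (1.858 − 1)/0.6209 = 2.992
NF = 10 log₁₀(2.992) = 4.76 dB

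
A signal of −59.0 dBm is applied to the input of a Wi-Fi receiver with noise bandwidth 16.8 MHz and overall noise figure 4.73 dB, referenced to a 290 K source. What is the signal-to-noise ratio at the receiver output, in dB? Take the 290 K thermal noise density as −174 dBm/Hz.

38.0 dB

Noise floor: N = −174 + 10 log₁₀(B) + NF
10 log₁₀(1.68×10⁷) = 72.25 dB
N = −174 + 72.25 + 4.73 = −97.02 dBm
SNR = P_sig − N = −59.0 − (−97.02) = 38.02 dB → 38.0 dB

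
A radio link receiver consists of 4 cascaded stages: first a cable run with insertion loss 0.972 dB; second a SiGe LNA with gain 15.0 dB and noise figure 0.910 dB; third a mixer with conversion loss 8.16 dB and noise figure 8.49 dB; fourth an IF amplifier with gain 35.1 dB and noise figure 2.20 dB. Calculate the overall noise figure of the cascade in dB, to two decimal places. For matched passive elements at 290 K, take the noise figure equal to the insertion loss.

2.91 dB

Convert to linear (a loss of L dB is a gain of −L dB): F_i = 10^(NF_i/10), G_i = 10^(G_i,dB/10)
  Stage 1: F_1 = 10^(0.972/10) = 1.251, G_1 = 10^(−0.972/10) = 0.7995
  Stage 2: F_2 = 10^(0.910/10) = 1.233, G_2 = 10^(15.0/10) = 31.62
  Stage 3: F_3 = 10^(8.49/10) = 7.063, G_3 = 10^(−8.16/10) = 0.1528
  Stage 4: F_4 = 10^(2.20/10) = 1.660, G_4 = 10^(35.1/10) = 3236
Friis cascade:
  F = 1.251 + (1.233 − 1)/0.7995 + (7.063 − 1)/25.28 + (1.660 − 1)/3.862 = 1.953
NF = 10 log₁₀(1.953) = 2.91 dB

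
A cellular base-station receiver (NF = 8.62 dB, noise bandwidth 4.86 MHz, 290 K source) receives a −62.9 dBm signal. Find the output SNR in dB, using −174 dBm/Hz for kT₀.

35.6 dB

Noise floor: N = −174 + 10 log₁₀(B) + NF
10 log₁₀(4.86×10⁶) = 66.87 dB
N = −174 + 66.87 + 8.62 = −98.51 dBm
SNR = P_sig − N = −62.9 − (−98.51) = 35.61 dB → 35.6 dB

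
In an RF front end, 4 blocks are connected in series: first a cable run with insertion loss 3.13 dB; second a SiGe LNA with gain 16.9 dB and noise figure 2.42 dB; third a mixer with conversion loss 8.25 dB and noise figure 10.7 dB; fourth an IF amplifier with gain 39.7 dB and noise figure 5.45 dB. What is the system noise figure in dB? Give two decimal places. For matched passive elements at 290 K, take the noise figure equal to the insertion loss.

Convert to linear (a loss of L dB is a gain of −L dB): F_i = 10^(NF_i/10), G_i = 10^(G_i,dB/10)
  Stage 1: F_1 = 10^(3.13/10) = 2.056, G_1 = 10^(−3.13/10) = 0.4864
  Stage 2: F_2 = 10^(2.42/10) = 1.746, G_2 = 10^(16.9/10) = 48.98
  Stage 3: F_3 = 10^(10.7/10) = 11.75, G_3 = 10^(−8.25/10) = 0.1496
  Stage 4: F_4 = 10^(5.45/10) = 3.508, G_4 = 10^(39.7/10) = 9333
Friis cascade:
  F = 2.056 + (1.746 − 1)/0.4864 + (11.75 − 1)/23.82 + (3.508 − 1)/3.565 = 4.744
NF = 10 log₁₀(4.744) = 6.76 dB

6.76 dB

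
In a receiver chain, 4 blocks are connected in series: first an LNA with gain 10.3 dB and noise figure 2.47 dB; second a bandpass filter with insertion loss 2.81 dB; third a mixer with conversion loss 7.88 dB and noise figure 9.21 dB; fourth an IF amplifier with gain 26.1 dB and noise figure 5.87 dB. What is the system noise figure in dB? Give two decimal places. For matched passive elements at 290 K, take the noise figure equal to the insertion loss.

Convert to linear (a loss of L dB is a gain of −L dB): F_i = 10^(NF_i/10), G_i = 10^(G_i,dB/10)
  Stage 1: F_1 = 10^(2.47/10) = 1.766, G_1 = 10^(10.3/10) = 10.72
  Stage 2: F_2 = 10^(2.81/10) = 1.910, G_2 = 10^(−2.81/10) = 0.5236
  Stage 3: F_3 = 10^(9.21/10) = 8.337, G_3 = 10^(−7.88/10) = 0.1629
  Stage 4: F_4 = 10^(5.87/10) = 3.864, G_4 = 10^(26.1/10) = 407.4
Friis cascade:
  F = 1.766 + (1.910 − 1)/10.72 + (8.337 − 1)/5.610 + (3.864 − 1)/0.9141 = 6.291
NF = 10 log₁₀(6.291) = 7.99 dB

7.99 dB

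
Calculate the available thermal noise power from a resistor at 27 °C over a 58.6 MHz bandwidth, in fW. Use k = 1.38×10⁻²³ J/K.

243 fW

T = 27 °C + 273.15 = 300.15 K
P_n = kTB = 1.38×10⁻²³ × 300.15 × 5.86×10⁷ = 2.43×10⁻¹³ W = 243 fW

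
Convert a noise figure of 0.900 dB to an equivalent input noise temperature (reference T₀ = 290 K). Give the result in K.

F = 10^(0.900/10) = 1.23027
T_e = (F − 1)·T₀ = (1.23027 − 1) × 290 = 66.8 K

66.8 K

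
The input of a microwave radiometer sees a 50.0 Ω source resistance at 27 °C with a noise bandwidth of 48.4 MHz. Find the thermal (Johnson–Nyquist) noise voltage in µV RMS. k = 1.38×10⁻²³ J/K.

T = 27 °C + 273.15 = 300.15 K
V_n = √(4kTRB)
4kTRB = 4 × 1.38×10⁻²³ × 300.15 × 5.00×10¹ × 4.84×10⁷ = 4.01×10⁻¹¹ V²
V_n = √(4.01×10⁻¹¹) = 6.33×10⁻⁶ V = 6.33 µV

6.33 µV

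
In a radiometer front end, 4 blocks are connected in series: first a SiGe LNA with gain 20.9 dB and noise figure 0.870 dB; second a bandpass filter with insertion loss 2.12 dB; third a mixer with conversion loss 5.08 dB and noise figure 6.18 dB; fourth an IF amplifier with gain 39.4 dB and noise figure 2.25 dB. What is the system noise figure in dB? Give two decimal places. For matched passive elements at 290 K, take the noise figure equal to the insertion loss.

1.13 dB

Convert to linear (a loss of L dB is a gain of −L dB): F_i = 10^(NF_i/10), G_i = 10^(G_i,dB/10)
  Stage 1: F_1 = 10^(0.870/10) = 1.222, G_1 = 10^(20.9/10) = 123.0
  Stage 2: F_2 = 10^(2.12/10) = 1.629, G_2 = 10^(−2.12/10) = 0.6138
  Stage 3: F_3 = 10^(6.18/10) = 4.150, G_3 = 10^(−5.08/10) = 0.3105
  Stage 4: F_4 = 10^(2.25/10) = 1.679, G_4 = 10^(39.4/10) = 8710
Friis cascade:
  F = 1.222 + (1.629 − 1)/123.0 + (4.150 − 1)/75.51 + (1.679 − 1)/23.44 = 1.298
NF = 10 log₁₀(1.298) = 1.13 dB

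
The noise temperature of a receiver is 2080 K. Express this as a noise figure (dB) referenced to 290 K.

9.12 dB

F = 1 + T_e/T₀ = 1 + 2080/290 = 8.17241
NF = 10 log₁₀(8.17241) = 9.12 dB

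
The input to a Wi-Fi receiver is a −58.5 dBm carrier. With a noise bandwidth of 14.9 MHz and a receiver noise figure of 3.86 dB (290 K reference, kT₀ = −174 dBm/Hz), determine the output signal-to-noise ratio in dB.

Noise floor: N = −174 + 10 log₁₀(B) + NF
10 log₁₀(1.49×10⁷) = 71.73 dB
N = −174 + 71.73 + 3.86 = −98.41 dBm
SNR = P_sig − N = −58.5 − (−98.41) = 39.91 dB → 39.9 dB

39.9 dB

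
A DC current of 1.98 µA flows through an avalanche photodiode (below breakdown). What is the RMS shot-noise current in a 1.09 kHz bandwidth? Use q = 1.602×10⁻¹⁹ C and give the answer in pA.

26.3 pA

I_n = √(2qI·B)
2qI·B = 2 × 1.602×10⁻¹⁹ × 1.98×10⁻⁶ × 1.09×10³ = 6.91×10⁻²² A²
I_n = √(6.91×10⁻²²) = 2.63×10⁻¹¹ A = 26.3 pA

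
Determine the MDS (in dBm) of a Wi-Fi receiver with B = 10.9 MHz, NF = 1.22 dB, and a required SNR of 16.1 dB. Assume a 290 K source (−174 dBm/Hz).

−86.3 dBm

Sensitivity = −174 + 10 log₁₀(B) + NF + SNR_min
= −174 + 70.37 + 1.22 + 16.1
= −86.31 dBm → −86.3 dBm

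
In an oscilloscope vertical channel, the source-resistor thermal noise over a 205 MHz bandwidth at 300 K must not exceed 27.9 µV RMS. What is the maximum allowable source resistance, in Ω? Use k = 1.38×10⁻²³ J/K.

229 Ω

Johnson–Nyquist: V_n = √(4kTRB) ⇒ R = V_n² / (4kTB)
4kTB = 4 × 1.38×10⁻²³ × 300 × 2.05×10⁸ = 3.39×10⁻¹²
R = (2.79×10⁻⁵)² / 3.39×10⁻¹² = 2.29×10² Ω = 229 Ω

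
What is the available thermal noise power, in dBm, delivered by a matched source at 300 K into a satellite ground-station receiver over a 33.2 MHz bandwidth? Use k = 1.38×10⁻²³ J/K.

P_n = kTB = 1.38×10⁻²³ × 300 × 3.32×10⁷ = 1.37×10⁻¹³ W
In dBm: 10 log₁₀(1.37×10⁻¹³ / 10⁻³) = −98.6 dBm

−98.6 dBm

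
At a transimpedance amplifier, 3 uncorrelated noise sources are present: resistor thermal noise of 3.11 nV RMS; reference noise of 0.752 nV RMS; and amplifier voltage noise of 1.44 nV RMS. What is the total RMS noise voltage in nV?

3.51 nV

Uncorrelated sources add in power (mean-square): V_tot = √(ΣV_i²)
V_tot = √[(3.11×10⁻⁹)² + (7.52×10⁻¹⁰)² + (1.44×10⁻⁹)²] = 3.51×10⁻⁹ V = 3.51 nV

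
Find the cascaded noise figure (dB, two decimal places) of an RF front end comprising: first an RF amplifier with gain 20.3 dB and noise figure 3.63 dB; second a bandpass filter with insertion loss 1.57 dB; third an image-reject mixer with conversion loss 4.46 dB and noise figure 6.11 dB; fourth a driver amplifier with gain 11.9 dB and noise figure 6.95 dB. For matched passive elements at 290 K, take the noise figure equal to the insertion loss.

3.98 dB

Convert to linear (a loss of L dB is a gain of −L dB): F_i = 10^(NF_i/10), G_i = 10^(G_i,dB/10)
  Stage 1: F_1 = 10^(3.63/10) = 2.307, G_1 = 10^(20.3/10) = 107.2
  Stage 2: F_2 = 10^(1.57/10) = 1.435, G_2 = 10^(−1.57/10) = 0.6966
  Stage 3: F_3 = 10^(6.11/10) = 4.083, G_3 = 10^(−4.46/10) = 0.3581
  Stage 4: F_4 = 10^(6.95/10) = 4.955, G_4 = 10^(11.9/10) = 15.49
Friis cascade:
  F = 2.307 + (1.435 − 1)/107.2 + (4.083 − 1)/74.64 + (4.955 − 1)/26.73 = 2.500
NF = 10 log₁₀(2.500) = 3.98 dB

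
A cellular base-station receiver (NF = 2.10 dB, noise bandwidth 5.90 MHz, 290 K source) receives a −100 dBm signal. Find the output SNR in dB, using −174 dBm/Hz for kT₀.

Noise floor: N = −174 + 10 log₁₀(B) + NF
10 log₁₀(5.90×10⁶) = 67.71 dB
N = −174 + 67.71 + 2.10 = −104.19 dBm
SNR = P_sig − N = −100 − (−104.19) = 4.19 dB → 4.2 dB

4.2 dB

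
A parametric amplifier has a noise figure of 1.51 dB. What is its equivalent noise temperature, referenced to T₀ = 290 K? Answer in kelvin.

F = 10^(1.51/10) = 1.41579
T_e = (F − 1)·T₀ = (1.41579 − 1) × 290 = 121 K

121 K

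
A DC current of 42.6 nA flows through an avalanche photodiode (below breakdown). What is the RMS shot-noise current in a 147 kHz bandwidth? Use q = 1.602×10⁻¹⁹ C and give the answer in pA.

I_n = √(2qI·B)
2qI·B = 2 × 1.602×10⁻¹⁹ × 4.26×10⁻⁸ × 1.47×10⁵ = 2.01×10⁻²¹ A²
I_n = √(2.01×10⁻²¹) = 4.48×10⁻¹¹ A = 44.8 pA

44.8 pA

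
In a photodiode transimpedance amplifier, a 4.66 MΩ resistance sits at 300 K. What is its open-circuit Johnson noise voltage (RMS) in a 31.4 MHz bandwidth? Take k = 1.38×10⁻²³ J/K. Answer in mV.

V_n = √(4kTRB)
4kTRB = 4 × 1.38×10⁻²³ × 300 × 4.66×10⁶ × 3.14×10⁷ = 2.42×10⁻⁶ V²
V_n = √(2.42×10⁻⁶) = 1.56×10⁻³ V = 1.56 mV

1.56 mV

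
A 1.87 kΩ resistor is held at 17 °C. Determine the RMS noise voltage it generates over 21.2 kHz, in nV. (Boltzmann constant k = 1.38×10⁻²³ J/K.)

T = 17 °C + 273.15 = 290.15 K
V_n = √(4kTRB)
4kTRB = 4 × 1.38×10⁻²³ × 290.15 × 1.87×10³ × 2.12×10⁴ = 6.35×10⁻¹³ V²
V_n = √(6.35×10⁻¹³) = 7.97×10⁻⁷ V = 797 nV

797 nV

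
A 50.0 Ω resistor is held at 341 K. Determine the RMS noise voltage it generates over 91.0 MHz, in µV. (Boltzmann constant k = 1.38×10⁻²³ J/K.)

V_n = √(4kTRB)
4kTRB = 4 × 1.38×10⁻²³ × 341 × 5.00×10¹ × 9.10×10⁷ = 8.56×10⁻¹¹ V²
V_n = √(8.56×10⁻¹¹) = 9.25×10⁻⁶ V = 9.25 µV

9.25 µV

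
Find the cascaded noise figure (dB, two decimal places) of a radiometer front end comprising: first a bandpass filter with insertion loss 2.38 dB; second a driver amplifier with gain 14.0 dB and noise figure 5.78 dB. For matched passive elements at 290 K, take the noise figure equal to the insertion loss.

8.16 dB

Convert to linear (a loss of L dB is a gain of −L dB): F_i = 10^(NF_i/10), G_i = 10^(G_i,dB/10)
  Stage 1: F_1 = 10^(2.38/10) = 1.730, G_1 = 10^(−2.38/10) = 0.5781
  Stage 2: F_2 = 10^(5.78/10) = 3.784, G_2 = 10^(14.0/10) = 25.12
Friis cascade:
  F = 1.730 + (3.784 − 1)/0.5781 = 6.546
NF = 10 log₁₀(6.546) = 8.16 dB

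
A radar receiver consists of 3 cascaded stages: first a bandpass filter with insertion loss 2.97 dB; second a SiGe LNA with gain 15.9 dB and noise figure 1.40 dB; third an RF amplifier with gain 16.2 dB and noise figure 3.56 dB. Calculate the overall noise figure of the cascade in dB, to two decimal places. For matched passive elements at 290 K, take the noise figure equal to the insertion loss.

Convert to linear (a loss of L dB is a gain of −L dB): F_i = 10^(NF_i/10), G_i = 10^(G_i,dB/10)
  Stage 1: F_1 = 10^(2.97/10) = 1.982, G_1 = 10^(−2.97/10) = 0.5047
  Stage 2: F_2 = 10^(1.40/10) = 1.380, G_2 = 10^(15.9/10) = 38.90
  Stage 3: F_3 = 10^(3.56/10) = 2.270, G_3 = 10^(16.2/10) = 41.69
Friis cascade:
  F = 1.982 + (1.380 − 1)/0.5047 + (2.270 − 1)/19.63 = 2.800
NF = 10 log₁₀(2.800) = 4.47 dB

4.47 dB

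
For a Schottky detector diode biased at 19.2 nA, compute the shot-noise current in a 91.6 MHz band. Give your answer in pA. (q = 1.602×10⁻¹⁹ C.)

I_n = √(2qI·B)
2qI·B = 2 × 1.602×10⁻¹⁹ × 1.92×10⁻⁸ × 9.16×10⁷ = 5.63×10⁻¹⁹ A²
I_n = √(5.63×10⁻¹⁹) = 7.51×10⁻¹⁰ A = 751 pA

751 pA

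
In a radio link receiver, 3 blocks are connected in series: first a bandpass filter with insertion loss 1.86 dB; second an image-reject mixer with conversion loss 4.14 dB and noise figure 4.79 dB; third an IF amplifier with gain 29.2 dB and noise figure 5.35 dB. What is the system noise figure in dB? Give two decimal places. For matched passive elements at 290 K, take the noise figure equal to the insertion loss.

11.55 dB

Convert to linear (a loss of L dB is a gain of −L dB): F_i = 10^(NF_i/10), G_i = 10^(G_i,dB/10)
  Stage 1: F_1 = 10^(1.86/10) = 1.535, G_1 = 10^(−1.86/10) = 0.6516
  Stage 2: F_2 = 10^(4.79/10) = 3.013, G_2 = 10^(−4.14/10) = 0.3855
  Stage 3: F_3 = 10^(5.35/10) = 3.428, G_3 = 10^(29.2/10) = 831.8
Friis cascade:
  F = 1.535 + (3.013 − 1)/0.6516 + (3.428 − 1)/0.2512 = 14.29
NF = 10 log₁₀(14.29) = 11.55 dB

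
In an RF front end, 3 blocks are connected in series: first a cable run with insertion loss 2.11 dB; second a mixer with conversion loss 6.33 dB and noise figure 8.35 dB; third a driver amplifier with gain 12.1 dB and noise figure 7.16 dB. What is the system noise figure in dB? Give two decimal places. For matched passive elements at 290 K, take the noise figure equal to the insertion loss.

16.07 dB

Convert to linear (a loss of L dB is a gain of −L dB): F_i = 10^(NF_i/10), G_i = 10^(G_i,dB/10)
  Stage 1: F_1 = 10^(2.11/10) = 1.626, G_1 = 10^(−2.11/10) = 0.6152
  Stage 2: F_2 = 10^(8.35/10) = 6.839, G_2 = 10^(−6.33/10) = 0.2328
  Stage 3: F_3 = 10^(7.16/10) = 5.200, G_3 = 10^(12.1/10) = 16.22
Friis cascade:
  F = 1.626 + (6.839 − 1)/0.6152 + (5.200 − 1)/0.1432 = 40.44
NF = 10 log₁₀(40.44) = 16.07 dB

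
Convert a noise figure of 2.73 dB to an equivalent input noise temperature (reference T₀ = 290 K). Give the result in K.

F = 10^(2.73/10) = 1.87499
T_e = (F − 1)·T₀ = (1.87499 − 1) × 290 = 254 K

254 K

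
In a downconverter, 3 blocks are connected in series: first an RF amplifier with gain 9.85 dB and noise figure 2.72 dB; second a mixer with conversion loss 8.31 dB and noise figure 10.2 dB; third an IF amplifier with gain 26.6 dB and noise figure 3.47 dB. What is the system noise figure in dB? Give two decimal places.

5.69 dB

Convert to linear (a loss of L dB is a gain of −L dB): F_i = 10^(NF_i/10), G_i = 10^(G_i,dB/10)
  Stage 1: F_1 = 10^(2.72/10) = 1.871, G_1 = 10^(9.85/10) = 9.661
  Stage 2: F_2 = 10^(10.2/10) = 10.47, G_2 = 10^(−8.31/10) = 0.1476
  Stage 3: F_3 = 10^(3.47/10) = 2.223, G_3 = 10^(26.6/10) = 457.1
Friis cascade:
  F = 1.871 + (10.47 − 1)/9.661 + (2.223 − 1)/1.426 = 3.709
NF = 10 log₁₀(3.709) = 5.69 dB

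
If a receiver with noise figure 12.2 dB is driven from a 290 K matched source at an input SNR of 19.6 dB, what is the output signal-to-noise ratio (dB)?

7.4 dB

By definition F = SNR_in/SNR_out, so in dB: SNR_out = SNR_in − NF
SNR_out = 19.6 − 12.2 = 7.4 dB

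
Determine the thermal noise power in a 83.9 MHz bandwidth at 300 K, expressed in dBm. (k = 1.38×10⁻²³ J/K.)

−94.6 dBm

P_n = kTB = 1.38×10⁻²³ × 300 × 8.39×10⁷ = 3.47×10⁻¹³ W
In dBm: 10 log₁₀(3.47×10⁻¹³ / 10⁻³) = −94.6 dBm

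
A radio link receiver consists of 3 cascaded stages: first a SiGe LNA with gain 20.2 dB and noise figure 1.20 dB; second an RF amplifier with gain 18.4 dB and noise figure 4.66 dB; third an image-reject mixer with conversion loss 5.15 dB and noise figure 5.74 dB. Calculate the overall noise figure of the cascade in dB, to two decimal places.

Convert to linear (a loss of L dB is a gain of −L dB): F_i = 10^(NF_i/10), G_i = 10^(G_i,dB/10)
  Stage 1: F_1 = 10^(1.20/10) = 1.318, G_1 = 10^(20.2/10) = 104.7
  Stage 2: F_2 = 10^(4.66/10) = 2.924, G_2 = 10^(18.4/10) = 69.18
  Stage 3: F_3 = 10^(5.74/10) = 3.750, G_3 = 10^(−5.15/10) = 0.3055
Friis cascade:
  F = 1.318 + (2.924 − 1)/104.7 + (3.750 − 1)/7244 = 1.337
NF = 10 log₁₀(1.337) = 1.26 dB

1.26 dB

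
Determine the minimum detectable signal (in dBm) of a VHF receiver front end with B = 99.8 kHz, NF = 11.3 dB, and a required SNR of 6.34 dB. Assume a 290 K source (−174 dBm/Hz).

−106.4 dBm

Sensitivity = −174 + 10 log₁₀(B) + NF + SNR_min
= −174 + 49.99 + 11.3 + 6.34
= −106.37 dBm → −106.4 dBm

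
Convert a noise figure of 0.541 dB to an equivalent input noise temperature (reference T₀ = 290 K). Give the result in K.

F = 10^(0.541/10) = 1.13266
T_e = (F − 1)·T₀ = (1.13266 − 1) × 290 = 38.5 K

38.5 K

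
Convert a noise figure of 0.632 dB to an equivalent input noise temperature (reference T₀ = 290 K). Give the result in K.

F = 10^(0.632/10) = 1.15664
T_e = (F − 1)·T₀ = (1.15664 − 1) × 290 = 45.4 K

45.4 K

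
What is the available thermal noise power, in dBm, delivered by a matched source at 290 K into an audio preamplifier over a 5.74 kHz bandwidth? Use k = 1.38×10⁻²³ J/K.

−136.4 dBm

P_n = kTB = 1.38×10⁻²³ × 290 × 5.74×10³ = 2.30×10⁻¹⁷ W
In dBm: 10 log₁₀(2.30×10⁻¹⁷ / 10⁻³) = −136.4 dBm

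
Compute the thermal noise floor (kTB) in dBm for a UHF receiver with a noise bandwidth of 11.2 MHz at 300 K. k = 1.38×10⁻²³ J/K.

−103.3 dBm

P_n = kTB = 1.38×10⁻²³ × 300 × 1.12×10⁷ = 4.64×10⁻¹⁴ W
In dBm: 10 log₁₀(4.64×10⁻¹⁴ / 10⁻³) = −103.3 dBm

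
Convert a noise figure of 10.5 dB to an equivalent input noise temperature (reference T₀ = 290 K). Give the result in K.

F = 10^(10.5/10) = 11.2202
T_e = (F − 1)·T₀ = (11.2202 − 1) × 290 = 2964 K

2964 K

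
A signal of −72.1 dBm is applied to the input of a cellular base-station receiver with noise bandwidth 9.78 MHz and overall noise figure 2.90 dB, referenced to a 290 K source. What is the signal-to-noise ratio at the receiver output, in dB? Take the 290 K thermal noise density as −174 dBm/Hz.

29.1 dB

Noise floor: N = −174 + 10 log₁₀(B) + NF
10 log₁₀(9.78×10⁶) = 69.9 dB
N = −174 + 69.9 + 2.90 = −101.20 dBm
SNR = P_sig − N = −72.1 − (−101.20) = 29.10 dB → 29.1 dB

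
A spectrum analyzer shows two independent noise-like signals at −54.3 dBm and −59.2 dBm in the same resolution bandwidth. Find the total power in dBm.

Convert to linear, add, convert back:
P₁ = 3.72×10⁻⁹ W, P₂ = 1.20×10⁻⁹ W
P_tot = 4.92×10⁻⁹ W → 10 log₁₀(P_tot / 10⁻³) = −53.1 dBm

−53.1 dBm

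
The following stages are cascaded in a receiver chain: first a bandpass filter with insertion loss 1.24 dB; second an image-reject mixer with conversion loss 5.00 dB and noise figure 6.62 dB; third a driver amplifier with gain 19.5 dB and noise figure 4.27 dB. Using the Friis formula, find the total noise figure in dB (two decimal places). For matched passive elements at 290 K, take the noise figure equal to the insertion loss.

Convert to linear (a loss of L dB is a gain of −L dB): F_i = 10^(NF_i/10), G_i = 10^(G_i,dB/10)
  Stage 1: F_1 = 10^(1.24/10) = 1.330, G_1 = 10^(−1.24/10) = 0.7516
  Stage 2: F_2 = 10^(6.62/10) = 4.592, G_2 = 10^(−5.00/10) = 0.3162
  Stage 3: F_3 = 10^(4.27/10) = 2.673, G_3 = 10^(19.5/10) = 89.13
Friis cascade:
  F = 1.330 + (4.592 − 1)/0.7516 + (2.673 − 1)/0.2377 = 13.15
NF = 10 log₁₀(13.15) = 11.19 dB

11.19 dB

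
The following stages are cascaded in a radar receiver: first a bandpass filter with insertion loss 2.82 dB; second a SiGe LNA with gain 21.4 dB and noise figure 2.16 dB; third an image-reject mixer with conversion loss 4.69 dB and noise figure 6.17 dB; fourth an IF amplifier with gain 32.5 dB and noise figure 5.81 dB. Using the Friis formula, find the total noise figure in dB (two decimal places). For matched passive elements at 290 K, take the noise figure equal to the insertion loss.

Convert to linear (a loss of L dB is a gain of −L dB): F_i = 10^(NF_i/10), G_i = 10^(G_i,dB/10)
  Stage 1: F_1 = 10^(2.82/10) = 1.914, G_1 = 10^(−2.82/10) = 0.5224
  Stage 2: F_2 = 10^(2.16/10) = 1.644, G_2 = 10^(21.4/10) = 138.0
  Stage 3: F_3 = 10^(6.17/10) = 4.140, G_3 = 10^(−4.69/10) = 0.3396
  Stage 4: F_4 = 10^(5.81/10) = 3.811, G_4 = 10^(32.5/10) = 1778
Friis cascade:
  F = 1.914 + (1.644 − 1)/0.5224 + (4.140 − 1)/72.11 + (3.811 − 1)/24.49 = 3.306
NF = 10 log₁₀(3.306) = 5.19 dB

5.19 dB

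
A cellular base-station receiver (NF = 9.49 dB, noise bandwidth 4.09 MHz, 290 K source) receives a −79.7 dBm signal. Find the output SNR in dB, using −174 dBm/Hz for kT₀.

18.7 dB

Noise floor: N = −174 + 10 log₁₀(B) + NF
10 log₁₀(4.09×10⁶) = 66.12 dB
N = −174 + 66.12 + 9.49 = −98.39 dBm
SNR = P_sig − N = −79.7 − (−98.39) = 18.69 dB → 18.7 dB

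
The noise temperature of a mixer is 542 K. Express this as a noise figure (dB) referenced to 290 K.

4.58 dB

F = 1 + T_e/T₀ = 1 + 542/290 = 2.86897
NF = 10 log₁₀(2.86897) = 4.58 dB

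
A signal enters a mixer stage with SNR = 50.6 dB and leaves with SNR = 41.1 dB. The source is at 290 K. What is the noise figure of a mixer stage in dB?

9.5 dB

NF (dB) = SNR_in(dB) − SNR_out(dB) when the source is at T₀
NF = 50.6 − 41.1 = 9.5 dB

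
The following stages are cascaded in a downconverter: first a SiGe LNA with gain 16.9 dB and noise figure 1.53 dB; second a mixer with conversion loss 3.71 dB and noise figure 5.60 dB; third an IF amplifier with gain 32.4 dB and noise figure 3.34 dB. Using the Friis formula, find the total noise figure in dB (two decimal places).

Convert to linear (a loss of L dB is a gain of −L dB): F_i = 10^(NF_i/10), G_i = 10^(G_i,dB/10)
  Stage 1: F_1 = 10^(1.53/10) = 1.422, G_1 = 10^(16.9/10) = 48.98
  Stage 2: F_2 = 10^(5.60/10) = 3.631, G_2 = 10^(−3.71/10) = 0.4256
  Stage 3: F_3 = 10^(3.34/10) = 2.158, G_3 = 10^(32.4/10) = 1738
Friis cascade:
  F = 1.422 + (3.631 − 1)/48.98 + (2.158 − 1)/20.84 = 1.532
NF = 10 log₁₀(1.532) = 1.85 dB

1.85 dB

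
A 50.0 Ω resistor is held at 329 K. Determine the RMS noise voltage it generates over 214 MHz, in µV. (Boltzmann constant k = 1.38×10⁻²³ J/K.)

13.9 µV

V_n = √(4kTRB)
4kTRB = 4 × 1.38×10⁻²³ × 329 × 5.00×10¹ × 2.14×10⁸ = 1.94×10⁻¹⁰ V²
V_n = √(1.94×10⁻¹⁰) = 1.39×10⁻⁵ V = 13.9 µV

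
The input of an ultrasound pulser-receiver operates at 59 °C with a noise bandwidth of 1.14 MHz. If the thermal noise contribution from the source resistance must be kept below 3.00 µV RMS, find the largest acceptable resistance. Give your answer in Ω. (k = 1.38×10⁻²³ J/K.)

431 Ω

T = 59 °C + 273.15 = 332.15 K
Johnson–Nyquist: V_n = √(4kTRB) ⇒ R = V_n² / (4kTB)
4kTB = 4 × 1.38×10⁻²³ × 332.15 × 1.14×10⁶ = 2.09×10⁻¹⁴
R = (3.00×10⁻⁶)² / 2.09×10⁻¹⁴ = 4.31×10² Ω = 431 Ω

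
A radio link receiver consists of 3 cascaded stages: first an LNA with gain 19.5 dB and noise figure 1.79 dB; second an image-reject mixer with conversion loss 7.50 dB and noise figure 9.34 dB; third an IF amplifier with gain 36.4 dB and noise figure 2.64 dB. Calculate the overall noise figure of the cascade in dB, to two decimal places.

Convert to linear (a loss of L dB is a gain of −L dB): F_i = 10^(NF_i/10), G_i = 10^(G_i,dB/10)
  Stage 1: F_1 = 10^(1.79/10) = 1.510, G_1 = 10^(19.5/10) = 89.13
  Stage 2: F_2 = 10^(9.34/10) = 8.590, G_2 = 10^(−7.50/10) = 0.1778
  Stage 3: F_3 = 10^(2.64/10) = 1.837, G_3 = 10^(36.4/10) = 4365
Friis cascade:
  F = 1.510 + (8.590 − 1)/89.13 + (1.837 − 1)/15.85 = 1.648
NF = 10 log₁₀(1.648) = 2.17 dB

2.17 dB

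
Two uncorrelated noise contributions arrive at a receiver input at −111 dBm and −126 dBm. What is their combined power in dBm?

−110.9 dBm

Convert to linear, add, convert back:
P₁ = 7.94×10⁻¹⁵ W, P₂ = 2.51×10⁻¹⁶ W
P_tot = 8.19×10⁻¹⁵ W → 10 log₁₀(P_tot / 10⁻³) = −110.9 dBm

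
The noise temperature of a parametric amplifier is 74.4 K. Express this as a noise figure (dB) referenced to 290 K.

F = 1 + T_e/T₀ = 1 + 74.4/290 = 1.25655
NF = 10 log₁₀(1.25655) = 0.992 dB

0.992 dB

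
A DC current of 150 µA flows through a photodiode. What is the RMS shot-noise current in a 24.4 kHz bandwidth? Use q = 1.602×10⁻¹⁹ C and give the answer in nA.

1.08 nA

I_n = √(2qI·B)
2qI·B = 2 × 1.602×10⁻¹⁹ × 1.50×10⁻⁴ × 2.44×10⁴ = 1.17×10⁻¹⁸ A²
I_n = √(1.17×10⁻¹⁸) = 1.08×10⁻⁹ A = 1.08 nA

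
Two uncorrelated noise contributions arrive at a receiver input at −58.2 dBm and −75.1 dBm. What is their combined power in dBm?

−58.1 dBm

Convert to linear, add, convert back:
P₁ = 1.51×10⁻⁹ W, P₂ = 3.09×10⁻¹¹ W
P_tot = 1.54×10⁻⁹ W → 10 log₁₀(P_tot / 10⁻³) = −58.1 dBm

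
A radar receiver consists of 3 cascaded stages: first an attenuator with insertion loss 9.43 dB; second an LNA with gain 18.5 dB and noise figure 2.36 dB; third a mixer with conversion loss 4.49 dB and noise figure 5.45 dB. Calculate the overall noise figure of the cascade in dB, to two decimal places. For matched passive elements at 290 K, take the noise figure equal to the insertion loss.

11.88 dB

Convert to linear (a loss of L dB is a gain of −L dB): F_i = 10^(NF_i/10), G_i = 10^(G_i,dB/10)
  Stage 1: F_1 = 10^(9.43/10) = 8.770, G_1 = 10^(−9.43/10) = 0.1140
  Stage 2: F_2 = 10^(2.36/10) = 1.722, G_2 = 10^(18.5/10) = 70.79
  Stage 3: F_3 = 10^(5.45/10) = 3.508, G_3 = 10^(−4.49/10) = 0.3556
Friis cascade:
  F = 8.770 + (1.722 − 1)/0.1140 + (3.508 − 1)/8.072 = 15.41
NF = 10 log₁₀(15.41) = 11.88 dB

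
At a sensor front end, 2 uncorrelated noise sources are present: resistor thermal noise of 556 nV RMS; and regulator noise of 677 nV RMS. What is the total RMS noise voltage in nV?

Uncorrelated sources add in power (mean-square): V_tot = √(ΣV_i²)
V_tot = √[(5.56×10⁻⁷)² + (6.77×10⁻⁷)²] = 8.76×10⁻⁷ V = 876 nV

876 nV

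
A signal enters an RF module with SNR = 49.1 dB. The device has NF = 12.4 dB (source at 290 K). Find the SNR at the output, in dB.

36.7 dB

By definition F = SNR_in/SNR_out, so in dB: SNR_out = SNR_in − NF
SNR_out = 49.1 − 12.4 = 36.7 dB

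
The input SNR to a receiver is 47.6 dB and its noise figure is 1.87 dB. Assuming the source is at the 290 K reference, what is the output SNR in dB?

45.73 dB

By definition F = SNR_in/SNR_out, so in dB: SNR_out = SNR_in − NF
SNR_out = 47.6 − 1.87 = 45.73 dB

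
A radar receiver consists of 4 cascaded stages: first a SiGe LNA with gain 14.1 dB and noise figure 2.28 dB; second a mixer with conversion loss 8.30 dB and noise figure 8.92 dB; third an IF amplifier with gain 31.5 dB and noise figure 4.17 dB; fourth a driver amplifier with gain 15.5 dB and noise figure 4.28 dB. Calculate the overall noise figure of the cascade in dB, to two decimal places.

Convert to linear (a loss of L dB is a gain of −L dB): F_i = 10^(NF_i/10), G_i = 10^(G_i,dB/10)
  Stage 1: F_1 = 10^(2.28/10) = 1.690, G_1 = 10^(14.1/10) = 25.70
  Stage 2: F_2 = 10^(8.92/10) = 7.798, G_2 = 10^(−8.30/10) = 0.1479
  Stage 3: F_3 = 10^(4.17/10) = 2.612, G_3 = 10^(31.5/10) = 1413
  Stage 4: F_4 = 10^(4.28/10) = 2.679, G_4 = 10^(15.5/10) = 35.48
Friis cascade:
  F = 1.690 + (7.798 − 1)/25.70 + (2.612 − 1)/3.802 + (2.679 − 1)/5370 = 2.379
NF = 10 log₁₀(2.379) = 3.76 dB

3.76 dB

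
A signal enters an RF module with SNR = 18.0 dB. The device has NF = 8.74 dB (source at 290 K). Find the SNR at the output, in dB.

9.26 dB

By definition F = SNR_in/SNR_out, so in dB: SNR_out = SNR_in − NF
SNR_out = 18.0 − 8.74 = 9.26 dB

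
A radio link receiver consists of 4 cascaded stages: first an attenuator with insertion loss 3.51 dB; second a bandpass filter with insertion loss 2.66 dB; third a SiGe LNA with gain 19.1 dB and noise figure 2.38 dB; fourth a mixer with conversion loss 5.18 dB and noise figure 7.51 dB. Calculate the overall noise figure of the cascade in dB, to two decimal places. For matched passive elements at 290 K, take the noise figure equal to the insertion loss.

Convert to linear (a loss of L dB is a gain of −L dB): F_i = 10^(NF_i/10), G_i = 10^(G_i,dB/10)
  Stage 1: F_1 = 10^(3.51/10) = 2.244, G_1 = 10^(−3.51/10) = 0.4457
  Stage 2: F_2 = 10^(2.66/10) = 1.845, G_2 = 10^(−2.66/10) = 0.5420
  Stage 3: F_3 = 10^(2.38/10) = 1.730, G_3 = 10^(19.1/10) = 81.28
  Stage 4: F_4 = 10^(7.51/10) = 5.636, G_4 = 10^(−5.18/10) = 0.3034
Friis cascade:
  F = 2.244 + (1.845 − 1)/0.4457 + (1.730 − 1)/0.2415 + (5.636 − 1)/19.63 = 7.398
NF = 10 log₁₀(7.398) = 8.69 dB

8.69 dB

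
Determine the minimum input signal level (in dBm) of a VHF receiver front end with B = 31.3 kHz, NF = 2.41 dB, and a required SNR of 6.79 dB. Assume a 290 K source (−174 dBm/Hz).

Sensitivity = −174 + 10 log₁₀(B) + NF + SNR_min
= −174 + 44.96 + 2.41 + 6.79
= −119.84 dBm → −119.8 dBm

−119.8 dBm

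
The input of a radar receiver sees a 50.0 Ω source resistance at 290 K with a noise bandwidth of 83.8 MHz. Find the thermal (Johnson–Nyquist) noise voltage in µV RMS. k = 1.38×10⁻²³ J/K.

8.19 µV

V_n = √(4kTRB)
4kTRB = 4 × 1.38×10⁻²³ × 290 × 5.00×10¹ × 8.38×10⁷ = 6.71×10⁻¹¹ V²
V_n = √(6.71×10⁻¹¹) = 8.19×10⁻⁶ V = 8.19 µV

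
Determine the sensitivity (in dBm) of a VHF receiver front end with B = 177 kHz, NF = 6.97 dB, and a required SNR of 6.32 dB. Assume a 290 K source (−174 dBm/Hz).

Sensitivity = −174 + 10 log₁₀(B) + NF + SNR_min
= −174 + 52.48 + 6.97 + 6.32
= −108.23 dBm → −108.2 dBm

−108.2 dBm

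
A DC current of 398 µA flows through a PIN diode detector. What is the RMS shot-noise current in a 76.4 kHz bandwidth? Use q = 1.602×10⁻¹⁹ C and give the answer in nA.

3.12 nA

I_n = √(2qI·B)
2qI·B = 2 × 1.602×10⁻¹⁹ × 3.98×10⁻⁴ × 7.64×10⁴ = 9.74×10⁻¹⁸ A²
I_n = √(9.74×10⁻¹⁸) = 3.12×10⁻⁹ A = 3.12 nA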